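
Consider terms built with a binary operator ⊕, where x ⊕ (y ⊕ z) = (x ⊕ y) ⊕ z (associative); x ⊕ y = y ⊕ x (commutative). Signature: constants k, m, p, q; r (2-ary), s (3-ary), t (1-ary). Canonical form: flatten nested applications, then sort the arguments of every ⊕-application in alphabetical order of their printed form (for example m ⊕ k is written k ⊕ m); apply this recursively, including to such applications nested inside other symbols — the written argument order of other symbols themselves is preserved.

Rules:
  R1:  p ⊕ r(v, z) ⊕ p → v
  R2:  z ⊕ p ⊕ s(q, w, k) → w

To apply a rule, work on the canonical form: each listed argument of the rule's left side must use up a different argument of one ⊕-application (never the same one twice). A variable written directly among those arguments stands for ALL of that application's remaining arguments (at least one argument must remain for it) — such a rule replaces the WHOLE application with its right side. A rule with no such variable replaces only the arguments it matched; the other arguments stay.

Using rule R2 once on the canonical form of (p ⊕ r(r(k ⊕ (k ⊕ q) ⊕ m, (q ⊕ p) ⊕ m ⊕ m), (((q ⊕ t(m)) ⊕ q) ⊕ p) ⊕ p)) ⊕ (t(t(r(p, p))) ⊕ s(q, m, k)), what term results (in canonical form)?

Answer: m

Derivation:
Canonical form:  p ⊕ r(r(k ⊕ k ⊕ m ⊕ q, m ⊕ m ⊕ p ⊕ q), p ⊕ p ⊕ q ⊕ q ⊕ t(m)) ⊕ s(q, m, k) ⊕ t(t(r(p, p)))
R2 matches:  uses p, s(q, m, k);  w := m, z := r(r(k ⊕ k ⊕ m ⊕ q, m ⊕ m ⊕ p ⊕ q), p ⊕ p ⊕ q ⊕ q ⊕ t(m)) ⊕ t(t(r(p, p)))
The variable takes the whole remainder — replace the entire application.
Giving:  m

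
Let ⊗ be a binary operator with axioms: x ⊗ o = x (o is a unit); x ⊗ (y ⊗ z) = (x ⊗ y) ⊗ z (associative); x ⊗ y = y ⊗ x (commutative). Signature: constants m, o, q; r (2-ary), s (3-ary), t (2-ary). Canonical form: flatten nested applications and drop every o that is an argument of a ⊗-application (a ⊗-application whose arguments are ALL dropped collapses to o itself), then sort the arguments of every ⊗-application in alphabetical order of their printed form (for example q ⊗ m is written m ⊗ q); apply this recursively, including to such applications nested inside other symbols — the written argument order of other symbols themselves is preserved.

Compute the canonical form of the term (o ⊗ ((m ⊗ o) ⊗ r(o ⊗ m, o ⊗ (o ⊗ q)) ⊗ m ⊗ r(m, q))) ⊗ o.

Un-nest:  o ⊗ m ⊗ o ⊗ r(o ⊗ m, o ⊗ (o ⊗ q)) ⊗ m ⊗ r(m, q) ⊗ o
Canonicalize subterm:  r(o ⊗ m, o ⊗ (o ⊗ q))  →  r(m, q)
Drop the unit:  drop o (×3)
Order the arguments:  m ⊗ m ⊗ r(m, q) ⊗ r(m, q)

Answer: m ⊗ m ⊗ r(m, q) ⊗ r(m, q)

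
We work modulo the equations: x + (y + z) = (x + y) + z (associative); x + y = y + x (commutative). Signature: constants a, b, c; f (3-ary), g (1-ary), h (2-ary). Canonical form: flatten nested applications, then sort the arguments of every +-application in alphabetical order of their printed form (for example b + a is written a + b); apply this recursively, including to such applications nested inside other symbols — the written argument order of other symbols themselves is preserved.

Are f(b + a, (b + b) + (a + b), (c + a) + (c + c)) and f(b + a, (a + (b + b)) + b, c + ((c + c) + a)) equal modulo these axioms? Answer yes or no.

Answer: yes — both canonical forms are f(a + b, a + b + b + b, a + c + c + c)

Derivation:
Left:  f(b + a, (b + b) + (a + b), (c + a) + (c + c))
  Descend into:  (c + a) + (c + c)
  Flatten:  c + a + c + c
  Order the arguments:  a + c + c + c
  Put back:  f(a + b, a + b + b + b, a + c + c + c)
Right:  f(b + a, (a + (b + b)) + b, c + ((c + c) + a))
  Work inside:  c + ((c + c) + a)
  Flatten:  c + c + c + a
  Sort:  a + c + c + c
  Put back:  f(a + b, a + b + b + b, a + c + c + c)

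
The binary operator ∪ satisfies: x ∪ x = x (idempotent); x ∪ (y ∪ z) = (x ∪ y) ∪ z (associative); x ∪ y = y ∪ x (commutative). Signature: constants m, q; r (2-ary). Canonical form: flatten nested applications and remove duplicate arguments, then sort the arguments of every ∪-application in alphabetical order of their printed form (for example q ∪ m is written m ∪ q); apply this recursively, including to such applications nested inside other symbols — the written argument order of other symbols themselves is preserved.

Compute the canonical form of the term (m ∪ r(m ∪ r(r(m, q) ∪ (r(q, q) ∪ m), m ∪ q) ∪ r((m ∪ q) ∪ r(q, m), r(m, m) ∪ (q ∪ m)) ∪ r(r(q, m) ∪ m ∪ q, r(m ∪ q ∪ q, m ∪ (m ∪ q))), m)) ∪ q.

Answer: m ∪ q ∪ r(m ∪ r(m ∪ q ∪ r(q, m), m ∪ q ∪ r(m, m)) ∪ r(m ∪ q ∪ r(q, m), r(m ∪ q, m ∪ q)) ∪ r(m ∪ r(m, q) ∪ r(q, q), m ∪ q), m)

Derivation:
Un-nest:  m ∪ r(m ∪ r(r(m, q) ∪ (r(q, q) ∪ m), m ∪ q) ∪ r((m ∪ q) ∪ r(q, m), r(m, m) ∪ (q ∪ m)) ∪ r(r(q, m) ∪ m ∪ q, r(m ∪ q ∪ q, m ∪ (m ∪ q))), m) ∪ q
Canonicalize subterm:  r(m ∪ r(r(m, q) ∪ (r(q, q) ∪ m), m ∪ q) ∪ r((m ∪ q) ∪ r(q, m), r(m, m) ∪ (q ∪ m)) ∪ r(r(q, m) ∪ m ∪ q, r(m ∪ q ∪ q, m ∪ (m ∪ q))), m)  →  r(m ∪ r(m ∪ q ∪ r(q, m), m ∪ q ∪ r(m, m)) ∪ r(m ∪ q ∪ r(q, m), r(m ∪ q, m ∪ q)) ∪ r(m ∪ r(m, q) ∪ r(q, q), m ∪ q), m)
Sort:  m ∪ q ∪ r(m ∪ r(m ∪ q ∪ r(q, m), m ∪ q ∪ r(m, m)) ∪ r(m ∪ q ∪ r(q, m), r(m ∪ q, m ∪ q)) ∪ r(m ∪ r(m, q) ∪ r(q, q), m ∪ q), m)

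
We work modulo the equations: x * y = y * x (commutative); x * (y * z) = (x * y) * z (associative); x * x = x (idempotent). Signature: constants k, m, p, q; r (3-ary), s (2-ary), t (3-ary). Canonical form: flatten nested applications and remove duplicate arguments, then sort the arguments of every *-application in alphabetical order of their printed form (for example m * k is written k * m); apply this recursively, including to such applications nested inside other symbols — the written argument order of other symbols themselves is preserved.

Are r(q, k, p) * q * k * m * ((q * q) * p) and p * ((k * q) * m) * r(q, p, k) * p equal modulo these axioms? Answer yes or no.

Left:  r(q, k, p) * q * k * m * ((q * q) * p)
  Un-nest:  r(q, k, p) * q * k * m * q * q * p
  Deduplicate:  drop duplicate q, q
  Sort:  k * m * p * q * r(q, k, p)
Right:  p * ((k * q) * m) * r(q, p, k) * p
  Un-nest:  p * k * q * m * r(q, p, k) * p
  Drop duplicates:  drop duplicate p
  Order the arguments:  k * m * p * q * r(q, p, k)

Answer: no — k * m * p * q * r(q, k, p) vs k * m * p * q * r(q, p, k)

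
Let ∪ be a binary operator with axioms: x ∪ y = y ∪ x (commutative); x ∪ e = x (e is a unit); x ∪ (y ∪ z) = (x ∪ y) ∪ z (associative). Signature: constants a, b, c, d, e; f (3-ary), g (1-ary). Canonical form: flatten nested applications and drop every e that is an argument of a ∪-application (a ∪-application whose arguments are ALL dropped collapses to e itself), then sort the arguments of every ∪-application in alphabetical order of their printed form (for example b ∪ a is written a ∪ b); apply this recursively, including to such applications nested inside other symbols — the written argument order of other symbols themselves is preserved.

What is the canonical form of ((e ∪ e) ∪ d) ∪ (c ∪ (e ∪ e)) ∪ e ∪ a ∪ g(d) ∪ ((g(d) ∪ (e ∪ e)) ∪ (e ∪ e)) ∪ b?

Merge nested applications:  e ∪ e ∪ d ∪ c ∪ e ∪ e ∪ e ∪ a ∪ g(d) ∪ g(d) ∪ e ∪ e ∪ e ∪ e ∪ b
Units out:  drop e (×9)
Sort arguments:  a ∪ b ∪ c ∪ d ∪ g(d) ∪ g(d)

Answer: a ∪ b ∪ c ∪ d ∪ g(d) ∪ g(d)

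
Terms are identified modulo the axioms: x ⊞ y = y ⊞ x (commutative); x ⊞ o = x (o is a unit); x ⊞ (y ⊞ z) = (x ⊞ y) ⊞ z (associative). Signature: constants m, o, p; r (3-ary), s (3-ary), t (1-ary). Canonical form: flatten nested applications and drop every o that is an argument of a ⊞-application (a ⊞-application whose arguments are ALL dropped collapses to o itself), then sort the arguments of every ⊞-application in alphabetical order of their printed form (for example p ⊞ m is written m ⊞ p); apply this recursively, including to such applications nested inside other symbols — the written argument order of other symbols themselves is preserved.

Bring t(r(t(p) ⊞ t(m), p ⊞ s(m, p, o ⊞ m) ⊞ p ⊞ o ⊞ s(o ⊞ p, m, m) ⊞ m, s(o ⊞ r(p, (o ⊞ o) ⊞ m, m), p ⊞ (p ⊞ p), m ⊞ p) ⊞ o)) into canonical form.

Answer: t(r(t(m) ⊞ t(p), m ⊞ p ⊞ p ⊞ s(m, p, m) ⊞ s(p, m, m), s(r(p, m, m), p ⊞ p ⊞ p, m ⊞ p)))

Derivation:
Focus inside:  s(o ⊞ r(p, (o ⊞ o) ⊞ m, m), p ⊞ (p ⊞ p), m ⊞ p) ⊞ o
Simplify inside:  s(o ⊞ r(p, (o ⊞ o) ⊞ m, m), p ⊞ (p ⊞ p), m ⊞ p)  →  s(r(p, m, m), p ⊞ p ⊞ p, m ⊞ p)
Drop the unit:  drop o
Sort arguments:  s(r(p, m, m), p ⊞ p ⊞ p, m ⊞ p)
Rebuild:  t(r(t(m) ⊞ t(p), m ⊞ p ⊞ p ⊞ s(m, p, m) ⊞ s(p, m, m), s(r(p, m, m), p ⊞ p ⊞ p, m ⊞ p)))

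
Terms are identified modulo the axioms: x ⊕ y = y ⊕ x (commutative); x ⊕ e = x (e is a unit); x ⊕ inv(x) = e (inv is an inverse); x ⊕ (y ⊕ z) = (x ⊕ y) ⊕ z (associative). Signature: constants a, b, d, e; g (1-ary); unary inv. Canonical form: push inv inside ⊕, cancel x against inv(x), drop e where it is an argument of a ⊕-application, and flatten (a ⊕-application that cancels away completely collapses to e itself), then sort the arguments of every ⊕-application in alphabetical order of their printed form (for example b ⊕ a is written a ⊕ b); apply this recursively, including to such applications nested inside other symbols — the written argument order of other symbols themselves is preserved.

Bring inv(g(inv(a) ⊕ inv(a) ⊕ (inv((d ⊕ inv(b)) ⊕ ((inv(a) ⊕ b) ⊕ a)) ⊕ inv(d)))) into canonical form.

Push inv inside:  distribute inv over ⊕ and collapse double inv
Combine occurrences:  inv(g(inv(a) ⊕ inv(a) ⊕ inv(d) ⊕ inv(d)))

Answer: inv(g(inv(a) ⊕ inv(a) ⊕ inv(d) ⊕ inv(d)))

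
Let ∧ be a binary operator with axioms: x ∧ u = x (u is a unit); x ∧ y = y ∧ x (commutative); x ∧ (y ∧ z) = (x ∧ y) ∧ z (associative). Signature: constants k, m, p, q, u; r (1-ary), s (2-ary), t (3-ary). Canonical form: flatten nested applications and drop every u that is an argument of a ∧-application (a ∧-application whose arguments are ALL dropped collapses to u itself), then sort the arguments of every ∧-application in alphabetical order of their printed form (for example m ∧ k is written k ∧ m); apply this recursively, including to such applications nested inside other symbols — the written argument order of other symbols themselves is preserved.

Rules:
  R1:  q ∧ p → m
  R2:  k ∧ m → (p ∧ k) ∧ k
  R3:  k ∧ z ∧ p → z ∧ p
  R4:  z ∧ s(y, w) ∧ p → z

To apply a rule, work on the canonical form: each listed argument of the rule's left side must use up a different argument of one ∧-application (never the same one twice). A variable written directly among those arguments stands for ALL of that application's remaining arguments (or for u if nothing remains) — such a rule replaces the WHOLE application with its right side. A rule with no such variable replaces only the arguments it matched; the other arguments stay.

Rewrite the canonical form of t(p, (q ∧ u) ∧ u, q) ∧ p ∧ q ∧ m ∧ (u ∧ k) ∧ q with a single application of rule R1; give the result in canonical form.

Canonical form:  k ∧ m ∧ p ∧ q ∧ q ∧ t(p, q, q)
Apply R1:  consuming p, q
Giving:  k ∧ m ∧ m ∧ q ∧ t(p, q, q)

Answer: k ∧ m ∧ m ∧ q ∧ t(p, q, q)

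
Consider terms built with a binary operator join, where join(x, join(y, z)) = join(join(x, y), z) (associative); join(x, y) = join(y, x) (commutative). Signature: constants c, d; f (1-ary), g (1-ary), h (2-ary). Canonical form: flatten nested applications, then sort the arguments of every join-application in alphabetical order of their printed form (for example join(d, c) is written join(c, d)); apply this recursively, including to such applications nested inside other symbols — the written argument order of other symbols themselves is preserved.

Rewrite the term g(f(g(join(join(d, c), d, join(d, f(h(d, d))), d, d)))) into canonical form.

Answer: g(f(g(join(c, d, d, d, d, d, f(h(d, d))))))

Derivation:
Work inside:  join(join(d, c), d, join(d, f(h(d, d))), d, d)
Un-nest:  join(d, c, d, d, f(h(d, d)), d, d)
Sort arguments:  join(c, d, d, d, d, d, f(h(d, d)))
Reassemble:  g(f(g(join(c, d, d, d, d, d, f(h(d, d))))))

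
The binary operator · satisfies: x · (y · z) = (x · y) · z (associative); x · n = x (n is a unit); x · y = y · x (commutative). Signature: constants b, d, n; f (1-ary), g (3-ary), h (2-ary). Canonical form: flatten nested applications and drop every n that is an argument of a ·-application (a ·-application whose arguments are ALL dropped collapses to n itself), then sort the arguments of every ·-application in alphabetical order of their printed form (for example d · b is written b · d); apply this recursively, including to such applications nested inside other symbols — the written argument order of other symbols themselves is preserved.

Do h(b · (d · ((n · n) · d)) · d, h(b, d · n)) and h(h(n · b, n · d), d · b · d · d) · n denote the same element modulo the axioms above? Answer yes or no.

Answer: no — h(b · d · d · d, h(b, d)) vs h(h(b, d), b · d · d · d)

Derivation:
Left:  h(b · (d · ((n · n) · d)) · d, h(b, d · n))
  Work inside:  b · (d · ((n · n) · d)) · d
  Merge nested applications:  b · d · n · n · d · d
  Drop the unit:  drop n (×2)
  Sort:  b · d · d · d
  Rebuild:  h(b · d · d · d, h(b, d))
Right:  h(h(n · b, n · d), d · b · d · d) · n
  Canonicalize subterm:  h(h(n · b, n · d), d · b · d · d)  →  h(h(b, d), b · d · d · d)
  Unit:  drop n
  Sort arguments:  h(h(b, d), b · d · d · d)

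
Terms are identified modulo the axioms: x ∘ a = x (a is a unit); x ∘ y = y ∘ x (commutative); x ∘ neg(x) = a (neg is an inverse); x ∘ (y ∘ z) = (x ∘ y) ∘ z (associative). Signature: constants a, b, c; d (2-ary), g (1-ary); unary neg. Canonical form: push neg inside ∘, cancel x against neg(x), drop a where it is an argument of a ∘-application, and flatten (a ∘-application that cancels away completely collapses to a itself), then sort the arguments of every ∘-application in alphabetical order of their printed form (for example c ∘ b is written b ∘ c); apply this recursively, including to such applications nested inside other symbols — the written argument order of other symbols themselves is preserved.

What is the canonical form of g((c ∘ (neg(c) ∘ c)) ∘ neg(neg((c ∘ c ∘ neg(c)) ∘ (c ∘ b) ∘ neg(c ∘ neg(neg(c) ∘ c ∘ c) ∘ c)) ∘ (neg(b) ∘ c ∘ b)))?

Answer: g(b ∘ c)

Derivation:
Work inside:  (c ∘ (neg(c) ∘ c)) ∘ neg(neg((c ∘ c ∘ neg(c)) ∘ (c ∘ b) ∘ neg(c ∘ neg(neg(c) ∘ c ∘ c) ∘ c)) ∘ (neg(b) ∘ c ∘ b))
Push neg inside:  distribute neg over ∘ and collapse double neg
Collect terms:  c ∘ b
Sort arguments:  b ∘ c
Rebuild:  g(b ∘ c)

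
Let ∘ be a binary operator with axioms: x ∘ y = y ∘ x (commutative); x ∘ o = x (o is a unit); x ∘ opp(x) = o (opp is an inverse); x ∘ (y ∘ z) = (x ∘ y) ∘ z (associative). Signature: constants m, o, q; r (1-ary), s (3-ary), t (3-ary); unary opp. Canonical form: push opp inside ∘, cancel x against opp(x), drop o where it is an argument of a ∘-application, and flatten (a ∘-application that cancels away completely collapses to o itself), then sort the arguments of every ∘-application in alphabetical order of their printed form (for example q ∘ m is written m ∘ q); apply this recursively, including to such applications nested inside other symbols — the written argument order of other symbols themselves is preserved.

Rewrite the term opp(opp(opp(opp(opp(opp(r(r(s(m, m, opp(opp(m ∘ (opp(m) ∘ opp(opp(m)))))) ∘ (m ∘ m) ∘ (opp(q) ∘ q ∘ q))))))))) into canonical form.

Answer: r(r(m ∘ m ∘ q ∘ s(m, m, m)))

Derivation:
Push opp inside:  distribute opp over ∘ and collapse double opp
Collect terms:  r(r(m ∘ m ∘ q ∘ s(m, m, m)))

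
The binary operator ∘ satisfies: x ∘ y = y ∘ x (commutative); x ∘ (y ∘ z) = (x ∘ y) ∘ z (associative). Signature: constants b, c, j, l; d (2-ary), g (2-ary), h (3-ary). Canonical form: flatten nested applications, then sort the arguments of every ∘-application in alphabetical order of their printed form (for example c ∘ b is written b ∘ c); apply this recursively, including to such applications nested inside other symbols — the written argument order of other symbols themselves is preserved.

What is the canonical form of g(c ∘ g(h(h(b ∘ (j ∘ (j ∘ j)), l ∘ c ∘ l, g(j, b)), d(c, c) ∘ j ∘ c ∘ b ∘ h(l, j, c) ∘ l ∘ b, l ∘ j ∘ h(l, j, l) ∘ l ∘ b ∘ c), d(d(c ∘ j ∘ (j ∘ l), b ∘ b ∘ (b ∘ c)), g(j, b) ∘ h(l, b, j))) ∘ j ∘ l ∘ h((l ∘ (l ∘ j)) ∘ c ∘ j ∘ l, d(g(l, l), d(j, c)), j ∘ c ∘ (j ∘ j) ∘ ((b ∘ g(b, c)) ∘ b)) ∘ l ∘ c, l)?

Focus inside:  c ∘ g(h(h(b ∘ (j ∘ (j ∘ j)), l ∘ c ∘ l, g(j, b)), d(c, c) ∘ j ∘ c ∘ b ∘ h(l, j, c) ∘ l ∘ b, l ∘ j ∘ h(l, j, l) ∘ l ∘ b ∘ c), d(d(c ∘ j ∘ (j ∘ l), b ∘ b ∘ (b ∘ c)), g(j, b) ∘ h(l, b, j))) ∘ j ∘ l ∘ h((l ∘ (l ∘ j)) ∘ c ∘ j ∘ l, d(g(l, l), d(j, c)), j ∘ c ∘ (j ∘ j) ∘ ((b ∘ g(b, c)) ∘ b)) ∘ l ∘ c
Simplify inside:  g(h(h(b ∘ (j ∘ (j ∘ j)), l ∘ c ∘ l, g(j, b)), d(c, c) ∘ j ∘ c ∘ b ∘ h(l, j, c) ∘ l ∘ b, l ∘ j ∘ h(l, j, l) ∘ l ∘ b ∘ c), d(d(c ∘ j ∘ (j ∘ l), b ∘ b ∘ (b ∘ c)), g(j, b) ∘ h(l, b, j)))  →  g(h(h(b ∘ j ∘ j ∘ j, c ∘ l ∘ l, g(j, b)), b ∘ b ∘ c ∘ d(c, c) ∘ h(l, j, c) ∘ j ∘ l, b ∘ c ∘ h(l, j, l) ∘ j ∘ l ∘ l), d(d(c ∘ j ∘ j ∘ l, b ∘ b ∘ b ∘ c), g(j, b) ∘ h(l, b, j)))
Simplify inside:  h((l ∘ (l ∘ j)) ∘ c ∘ j ∘ l, d(g(l, l), d(j, c)), j ∘ c ∘ (j ∘ j) ∘ ((b ∘ g(b, c)) ∘ b))  →  h(c ∘ j ∘ j ∘ l ∘ l ∘ l, d(g(l, l), d(j, c)), b ∘ b ∘ c ∘ g(b, c) ∘ j ∘ j ∘ j)
Sort:  c ∘ c ∘ g(h(h(b ∘ j ∘ j ∘ j, c ∘ l ∘ l, g(j, b)), b ∘ b ∘ c ∘ d(c, c) ∘ h(l, j, c) ∘ j ∘ l, b ∘ c ∘ h(l, j, l) ∘ j ∘ l ∘ l), d(d(c ∘ j ∘ j ∘ l, b ∘ b ∘ b ∘ c), g(j, b) ∘ h(l, b, j))) ∘ h(c ∘ j ∘ j ∘ l ∘ l ∘ l, d(g(l, l), d(j, c)), b ∘ b ∘ c ∘ g(b, c) ∘ j ∘ j ∘ j) ∘ j ∘ l ∘ l
Reassemble:  g(c ∘ c ∘ g(h(h(b ∘ j ∘ j ∘ j, c ∘ l ∘ l, g(j, b)), b ∘ b ∘ c ∘ d(c, c) ∘ h(l, j, c) ∘ j ∘ l, b ∘ c ∘ h(l, j, l) ∘ j ∘ l ∘ l), d(d(c ∘ j ∘ j ∘ l, b ∘ b ∘ b ∘ c), g(j, b) ∘ h(l, b, j))) ∘ h(c ∘ j ∘ j ∘ l ∘ l ∘ l, d(g(l, l), d(j, c)), b ∘ b ∘ c ∘ g(b, c) ∘ j ∘ j ∘ j) ∘ j ∘ l ∘ l, l)

Answer: g(c ∘ c ∘ g(h(h(b ∘ j ∘ j ∘ j, c ∘ l ∘ l, g(j, b)), b ∘ b ∘ c ∘ d(c, c) ∘ h(l, j, c) ∘ j ∘ l, b ∘ c ∘ h(l, j, l) ∘ j ∘ l ∘ l), d(d(c ∘ j ∘ j ∘ l, b ∘ b ∘ b ∘ c), g(j, b) ∘ h(l, b, j))) ∘ h(c ∘ j ∘ j ∘ l ∘ l ∘ l, d(g(l, l), d(j, c)), b ∘ b ∘ c ∘ g(b, c) ∘ j ∘ j ∘ j) ∘ j ∘ l ∘ l, l)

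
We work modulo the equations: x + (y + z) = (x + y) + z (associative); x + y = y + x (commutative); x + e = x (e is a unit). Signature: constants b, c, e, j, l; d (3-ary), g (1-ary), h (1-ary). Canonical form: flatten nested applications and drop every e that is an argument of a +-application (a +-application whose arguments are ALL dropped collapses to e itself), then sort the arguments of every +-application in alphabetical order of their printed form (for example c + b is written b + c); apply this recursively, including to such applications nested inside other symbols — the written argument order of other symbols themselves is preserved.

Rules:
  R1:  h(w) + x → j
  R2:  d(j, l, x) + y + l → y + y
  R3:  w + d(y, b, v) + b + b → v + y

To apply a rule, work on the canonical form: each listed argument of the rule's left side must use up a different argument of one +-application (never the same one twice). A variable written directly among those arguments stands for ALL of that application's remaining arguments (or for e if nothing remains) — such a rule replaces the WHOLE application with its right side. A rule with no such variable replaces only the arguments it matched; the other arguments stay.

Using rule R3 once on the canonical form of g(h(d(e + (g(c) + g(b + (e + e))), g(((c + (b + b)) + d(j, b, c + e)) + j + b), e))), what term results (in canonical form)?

Canonical form:  g(h(d(g(b) + g(c), g(b + b + b + c + d(j, b, c) + j), e)))
Match R3:  consume b, b, d(j, b, c);  v := c, w := b + c + j, y := j
The variable takes the whole remainder — replace the entire application.
New term:  g(h(d(g(b) + g(c), g(c + j), e)))

Answer: g(h(d(g(b) + g(c), g(c + j), e)))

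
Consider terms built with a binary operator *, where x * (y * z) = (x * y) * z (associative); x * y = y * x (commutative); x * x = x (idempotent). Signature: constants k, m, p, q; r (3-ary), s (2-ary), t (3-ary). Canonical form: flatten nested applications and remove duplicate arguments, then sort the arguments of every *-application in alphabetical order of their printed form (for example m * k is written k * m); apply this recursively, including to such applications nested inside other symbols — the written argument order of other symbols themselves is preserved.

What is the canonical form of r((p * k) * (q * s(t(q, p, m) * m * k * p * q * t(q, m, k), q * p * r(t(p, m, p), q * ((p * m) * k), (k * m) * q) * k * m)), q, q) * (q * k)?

Flatten:  r((p * k) * (q * s(t(q, p, m) * m * k * p * q * t(q, m, k), q * p * r(t(p, m, p), q * ((p * m) * k), (k * m) * q) * k * m)), q, q) * q * k
Inside:  r((p * k) * (q * s(t(q, p, m) * m * k * p * q * t(q, m, k), q * p * r(t(p, m, p), q * ((p * m) * k), (k * m) * q) * k * m)), q, q)  →  r(k * p * q * s(k * m * p * q * t(q, m, k) * t(q, p, m), k * m * p * q * r(t(p, m, p), k * m * p * q, k * m * q)), q, q)
Sort arguments:  k * q * r(k * p * q * s(k * m * p * q * t(q, m, k) * t(q, p, m), k * m * p * q * r(t(p, m, p), k * m * p * q, k * m * q)), q, q)

Answer: k * q * r(k * p * q * s(k * m * p * q * t(q, m, k) * t(q, p, m), k * m * p * q * r(t(p, m, p), k * m * p * q, k * m * q)), q, q)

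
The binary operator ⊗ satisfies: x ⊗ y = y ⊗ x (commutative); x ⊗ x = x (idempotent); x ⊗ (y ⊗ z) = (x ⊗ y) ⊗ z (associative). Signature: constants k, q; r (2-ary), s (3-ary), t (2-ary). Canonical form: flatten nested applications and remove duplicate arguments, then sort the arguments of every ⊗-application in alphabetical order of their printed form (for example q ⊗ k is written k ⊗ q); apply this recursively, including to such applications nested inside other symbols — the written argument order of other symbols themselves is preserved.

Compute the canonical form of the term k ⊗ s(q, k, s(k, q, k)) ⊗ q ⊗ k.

Answer: k ⊗ q ⊗ s(q, k, s(k, q, k))

Derivation:
Idempotence:  drop duplicate k
Sort arguments:  k ⊗ q ⊗ s(q, k, s(k, q, k))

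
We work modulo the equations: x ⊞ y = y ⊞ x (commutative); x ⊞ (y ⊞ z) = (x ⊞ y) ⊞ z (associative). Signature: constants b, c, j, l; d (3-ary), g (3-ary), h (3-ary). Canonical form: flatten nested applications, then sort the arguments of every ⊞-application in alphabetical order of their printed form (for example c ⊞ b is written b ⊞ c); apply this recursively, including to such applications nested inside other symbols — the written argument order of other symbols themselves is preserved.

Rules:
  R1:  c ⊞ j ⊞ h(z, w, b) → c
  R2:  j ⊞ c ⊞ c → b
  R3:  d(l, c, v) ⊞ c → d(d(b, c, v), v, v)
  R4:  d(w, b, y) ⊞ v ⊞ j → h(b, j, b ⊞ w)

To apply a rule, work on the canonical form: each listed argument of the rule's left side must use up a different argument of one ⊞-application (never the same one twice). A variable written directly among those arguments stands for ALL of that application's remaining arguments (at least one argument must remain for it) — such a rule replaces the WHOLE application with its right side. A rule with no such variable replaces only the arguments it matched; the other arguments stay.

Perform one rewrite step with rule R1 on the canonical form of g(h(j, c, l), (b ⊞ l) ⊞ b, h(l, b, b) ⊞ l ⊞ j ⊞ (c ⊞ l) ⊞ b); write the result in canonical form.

Canonical form:  g(h(j, c, l), b ⊞ b ⊞ l, b ⊞ c ⊞ h(l, b, b) ⊞ j ⊞ l ⊞ l)
Match R1:  consume c, h(l, b, b), j;  w := b, z := l
Giving:  g(h(j, c, l), b ⊞ b ⊞ l, b ⊞ c ⊞ l ⊞ l)

Answer: g(h(j, c, l), b ⊞ b ⊞ l, b ⊞ c ⊞ l ⊞ l)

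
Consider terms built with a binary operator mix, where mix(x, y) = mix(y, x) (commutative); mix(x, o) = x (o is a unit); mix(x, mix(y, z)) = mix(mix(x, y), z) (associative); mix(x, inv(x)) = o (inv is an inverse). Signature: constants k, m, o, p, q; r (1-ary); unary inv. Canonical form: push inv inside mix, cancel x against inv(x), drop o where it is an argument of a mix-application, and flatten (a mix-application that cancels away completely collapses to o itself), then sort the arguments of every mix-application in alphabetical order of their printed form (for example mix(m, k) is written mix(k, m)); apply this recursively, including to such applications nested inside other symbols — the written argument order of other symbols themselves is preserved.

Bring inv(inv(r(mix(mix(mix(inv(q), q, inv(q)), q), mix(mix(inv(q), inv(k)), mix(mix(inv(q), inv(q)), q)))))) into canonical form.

Answer: r(mix(inv(k), inv(q), inv(q)))

Derivation:
Push inv inside:  distribute inv over mix and collapse double inv
Collect terms:  r(mix(inv(k), inv(q), inv(q)))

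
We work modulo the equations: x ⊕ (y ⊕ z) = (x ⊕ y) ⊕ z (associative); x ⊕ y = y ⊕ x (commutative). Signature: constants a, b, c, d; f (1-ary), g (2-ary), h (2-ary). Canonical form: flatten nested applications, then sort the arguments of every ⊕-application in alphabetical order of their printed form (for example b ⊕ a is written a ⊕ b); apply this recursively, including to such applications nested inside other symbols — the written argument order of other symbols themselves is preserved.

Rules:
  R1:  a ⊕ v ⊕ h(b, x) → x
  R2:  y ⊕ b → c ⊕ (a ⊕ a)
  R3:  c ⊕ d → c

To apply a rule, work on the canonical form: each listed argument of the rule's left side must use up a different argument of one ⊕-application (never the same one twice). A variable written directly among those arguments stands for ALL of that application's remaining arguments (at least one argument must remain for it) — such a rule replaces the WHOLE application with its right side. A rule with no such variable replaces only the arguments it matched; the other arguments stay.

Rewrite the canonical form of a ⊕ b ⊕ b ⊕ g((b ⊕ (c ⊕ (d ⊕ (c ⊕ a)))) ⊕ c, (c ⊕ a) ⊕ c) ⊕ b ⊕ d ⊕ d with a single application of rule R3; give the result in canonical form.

Canonical form:  a ⊕ b ⊕ b ⊕ b ⊕ d ⊕ d ⊕ g(a ⊕ b ⊕ c ⊕ c ⊕ c ⊕ d, a ⊕ c ⊕ c)
Apply R3:  consuming c, d
New term:  a ⊕ b ⊕ b ⊕ b ⊕ d ⊕ d ⊕ g(a ⊕ b ⊕ c ⊕ c ⊕ c, a ⊕ c ⊕ c)

Answer: a ⊕ b ⊕ b ⊕ b ⊕ d ⊕ d ⊕ g(a ⊕ b ⊕ c ⊕ c ⊕ c, a ⊕ c ⊕ c)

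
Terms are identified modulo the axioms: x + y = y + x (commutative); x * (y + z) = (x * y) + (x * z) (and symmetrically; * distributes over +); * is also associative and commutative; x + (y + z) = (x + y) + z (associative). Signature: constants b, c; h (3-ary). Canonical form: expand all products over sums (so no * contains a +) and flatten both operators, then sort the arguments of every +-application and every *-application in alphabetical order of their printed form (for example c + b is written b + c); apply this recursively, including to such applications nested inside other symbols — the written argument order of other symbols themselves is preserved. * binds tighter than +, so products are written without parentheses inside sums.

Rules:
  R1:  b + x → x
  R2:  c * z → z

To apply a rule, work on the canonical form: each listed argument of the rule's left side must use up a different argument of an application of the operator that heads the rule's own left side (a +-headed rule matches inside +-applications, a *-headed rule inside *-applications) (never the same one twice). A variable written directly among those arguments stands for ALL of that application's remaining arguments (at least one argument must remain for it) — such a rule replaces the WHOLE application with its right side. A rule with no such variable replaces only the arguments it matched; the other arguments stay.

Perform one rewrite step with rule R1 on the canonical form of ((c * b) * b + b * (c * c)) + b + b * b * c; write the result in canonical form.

Canonical form:  b + b * b * c + b * b * c + b * c * c
Match R1:  consume b;  x := b * b * c + b * b * c + b * c * c
Every leftover argument binds to the variable; the entire application is replaced.
Result:  b * b * c + b * b * c + b * c * c

Answer: b * b * c + b * b * c + b * c * c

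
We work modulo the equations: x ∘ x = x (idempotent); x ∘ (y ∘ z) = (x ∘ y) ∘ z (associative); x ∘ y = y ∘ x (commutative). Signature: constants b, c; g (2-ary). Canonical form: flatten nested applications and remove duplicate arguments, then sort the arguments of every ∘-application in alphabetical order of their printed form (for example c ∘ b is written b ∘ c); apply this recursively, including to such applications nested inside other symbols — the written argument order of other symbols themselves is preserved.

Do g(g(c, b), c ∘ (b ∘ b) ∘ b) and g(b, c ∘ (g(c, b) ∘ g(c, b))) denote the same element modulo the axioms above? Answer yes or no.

Left:  g(g(c, b), c ∘ (b ∘ b) ∘ b)
  Descend into:  c ∘ (b ∘ b) ∘ b
  Merge nested applications:  c ∘ b ∘ b ∘ b
  Drop duplicates:  drop duplicate b, b
  Order the arguments:  b ∘ c
  Put back:  g(g(c, b), b ∘ c)
Right:  g(b, c ∘ (g(c, b) ∘ g(c, b)))
  Work inside:  c ∘ (g(c, b) ∘ g(c, b))
  Flatten:  c ∘ g(c, b) ∘ g(c, b)
  Drop duplicates:  drop duplicate g(c, b)
  Order the arguments:  c ∘ g(c, b)
  Rebuild:  g(b, c ∘ g(c, b))

Answer: no — g(g(c, b), b ∘ c) vs g(b, c ∘ g(c, b))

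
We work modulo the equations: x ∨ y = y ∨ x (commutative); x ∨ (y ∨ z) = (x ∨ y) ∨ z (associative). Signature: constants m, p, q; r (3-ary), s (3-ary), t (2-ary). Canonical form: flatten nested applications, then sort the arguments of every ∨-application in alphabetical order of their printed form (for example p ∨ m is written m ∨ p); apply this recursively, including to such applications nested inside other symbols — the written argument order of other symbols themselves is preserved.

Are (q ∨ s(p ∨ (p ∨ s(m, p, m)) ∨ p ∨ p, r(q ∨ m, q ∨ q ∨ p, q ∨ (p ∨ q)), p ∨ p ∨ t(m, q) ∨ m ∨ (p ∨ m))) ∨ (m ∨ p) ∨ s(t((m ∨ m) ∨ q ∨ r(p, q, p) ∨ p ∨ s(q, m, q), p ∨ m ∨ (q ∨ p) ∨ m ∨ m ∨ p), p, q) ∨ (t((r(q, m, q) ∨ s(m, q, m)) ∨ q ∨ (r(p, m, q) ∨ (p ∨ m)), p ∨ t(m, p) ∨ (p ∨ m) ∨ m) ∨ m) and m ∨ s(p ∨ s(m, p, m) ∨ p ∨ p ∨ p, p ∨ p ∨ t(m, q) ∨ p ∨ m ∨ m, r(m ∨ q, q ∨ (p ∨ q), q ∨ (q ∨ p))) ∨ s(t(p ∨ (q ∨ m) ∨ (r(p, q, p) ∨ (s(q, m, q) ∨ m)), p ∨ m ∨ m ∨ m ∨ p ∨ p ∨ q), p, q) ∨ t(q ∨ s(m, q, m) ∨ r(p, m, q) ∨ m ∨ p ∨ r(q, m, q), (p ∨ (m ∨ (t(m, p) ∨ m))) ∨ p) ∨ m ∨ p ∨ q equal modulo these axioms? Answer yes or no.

Left:  (q ∨ s(p ∨ (p ∨ s(m, p, m)) ∨ p ∨ p, r(q ∨ m, q ∨ q ∨ p, q ∨ (p ∨ q)), p ∨ p ∨ t(m, q) ∨ m ∨ (p ∨ m))) ∨ (m ∨ p) ∨ s(t((m ∨ m) ∨ q ∨ r(p, q, p) ∨ p ∨ s(q, m, q), p ∨ m ∨ (q ∨ p) ∨ m ∨ m ∨ p), p, q) ∨ (t((r(q, m, q) ∨ s(m, q, m)) ∨ q ∨ (r(p, m, q) ∨ (p ∨ m)), p ∨ t(m, p) ∨ (p ∨ m) ∨ m) ∨ m)
  Flatten:  q ∨ s(p ∨ (p ∨ s(m, p, m)) ∨ p ∨ p, r(q ∨ m, q ∨ q ∨ p, q ∨ (p ∨ q)), p ∨ p ∨ t(m, q) ∨ m ∨ (p ∨ m)) ∨ m ∨ p ∨ s(t((m ∨ m) ∨ q ∨ r(p, q, p) ∨ p ∨ s(q, m, q), p ∨ m ∨ (q ∨ p) ∨ m ∨ m ∨ p), p, q) ∨ t((r(q, m, q) ∨ s(m, q, m)) ∨ q ∨ (r(p, m, q) ∨ (p ∨ m)), p ∨ t(m, p) ∨ (p ∨ m) ∨ m) ∨ m
  Simplify inside:  s(p ∨ (p ∨ s(m, p, m)) ∨ p ∨ p, r(q ∨ m, q ∨ q ∨ p, q ∨ (p ∨ q)), p ∨ p ∨ t(m, q) ∨ m ∨ (p ∨ m))  →  s(p ∨ p ∨ p ∨ p ∨ s(m, p, m), r(m ∨ q, p ∨ q ∨ q, p ∨ q ∨ q), m ∨ m ∨ p ∨ p ∨ p ∨ t(m, q))
  Canonicalize subterm:  s(t((m ∨ m) ∨ q ∨ r(p, q, p) ∨ p ∨ s(q, m, q), p ∨ m ∨ (q ∨ p) ∨ m ∨ m ∨ p), p, q)  →  s(t(m ∨ m ∨ p ∨ q ∨ r(p, q, p) ∨ s(q, m, q), m ∨ m ∨ m ∨ p ∨ p ∨ p ∨ q), p, q)
  Simplify inside:  t((r(q, m, q) ∨ s(m, q, m)) ∨ q ∨ (r(p, m, q) ∨ (p ∨ m)), p ∨ t(m, p) ∨ (p ∨ m) ∨ m)  →  t(m ∨ p ∨ q ∨ r(p, m, q) ∨ r(q, m, q) ∨ s(m, q, m), m ∨ m ∨ p ∨ p ∨ t(m, p))
  Order the arguments:  m ∨ m ∨ p ∨ q ∨ s(p ∨ p ∨ p ∨ p ∨ s(m, p, m), r(m ∨ q, p ∨ q ∨ q, p ∨ q ∨ q), m ∨ m ∨ p ∨ p ∨ p ∨ t(m, q)) ∨ s(t(m ∨ m ∨ p ∨ q ∨ r(p, q, p) ∨ s(q, m, q), m ∨ m ∨ m ∨ p ∨ p ∨ p ∨ q), p, q) ∨ t(m ∨ p ∨ q ∨ r(p, m, q) ∨ r(q, m, q) ∨ s(m, q, m), m ∨ m ∨ p ∨ p ∨ t(m, p))
Right:  m ∨ s(p ∨ s(m, p, m) ∨ p ∨ p ∨ p, p ∨ p ∨ t(m, q) ∨ p ∨ m ∨ m, r(m ∨ q, q ∨ (p ∨ q), q ∨ (q ∨ p))) ∨ s(t(p ∨ (q ∨ m) ∨ (r(p, q, p) ∨ (s(q, m, q) ∨ m)), p ∨ m ∨ m ∨ m ∨ p ∨ p ∨ q), p, q) ∨ t(q ∨ s(m, q, m) ∨ r(p, m, q) ∨ m ∨ p ∨ r(q, m, q), (p ∨ (m ∨ (t(m, p) ∨ m))) ∨ p) ∨ m ∨ p ∨ q
  Canonicalize subterm:  s(p ∨ s(m, p, m) ∨ p ∨ p ∨ p, p ∨ p ∨ t(m, q) ∨ p ∨ m ∨ m, r(m ∨ q, q ∨ (p ∨ q), q ∨ (q ∨ p)))  →  s(p ∨ p ∨ p ∨ p ∨ s(m, p, m), m ∨ m ∨ p ∨ p ∨ p ∨ t(m, q), r(m ∨ q, p ∨ q ∨ q, p ∨ q ∨ q))
  Canonicalize subterm:  s(t(p ∨ (q ∨ m) ∨ (r(p, q, p) ∨ (s(q, m, q) ∨ m)), p ∨ m ∨ m ∨ m ∨ p ∨ p ∨ q), p, q)  →  s(t(m ∨ m ∨ p ∨ q ∨ r(p, q, p) ∨ s(q, m, q), m ∨ m ∨ m ∨ p ∨ p ∨ p ∨ q), p, q)
  Inside:  t(q ∨ s(m, q, m) ∨ r(p, m, q) ∨ m ∨ p ∨ r(q, m, q), (p ∨ (m ∨ (t(m, p) ∨ m))) ∨ p)  →  t(m ∨ p ∨ q ∨ r(p, m, q) ∨ r(q, m, q) ∨ s(m, q, m), m ∨ m ∨ p ∨ p ∨ t(m, p))
  Sort arguments:  m ∨ m ∨ p ∨ q ∨ s(p ∨ p ∨ p ∨ p ∨ s(m, p, m), m ∨ m ∨ p ∨ p ∨ p ∨ t(m, q), r(m ∨ q, p ∨ q ∨ q, p ∨ q ∨ q)) ∨ s(t(m ∨ m ∨ p ∨ q ∨ r(p, q, p) ∨ s(q, m, q), m ∨ m ∨ m ∨ p ∨ p ∨ p ∨ q), p, q) ∨ t(m ∨ p ∨ q ∨ r(p, m, q) ∨ r(q, m, q) ∨ s(m, q, m), m ∨ m ∨ p ∨ p ∨ t(m, p))

Answer: no — m ∨ m ∨ p ∨ q ∨ s(p ∨ p ∨ p ∨ p ∨ s(m, p, m), r(m ∨ q, p ∨ q ∨ q, p ∨ q ∨ q), m ∨ m ∨ p ∨ p ∨ p ∨ t(m, q)) ∨ s(t(m ∨ m ∨ p ∨ q ∨ r(p, q, p) ∨ s(q, m, q), m ∨ m ∨ m ∨ p ∨ p ∨ p ∨ q), p, q) ∨ t(m ∨ p ∨ q ∨ r(p, m, q) ∨ r(q, m, q) ∨ s(m, q, m), m ∨ m ∨ p ∨ p ∨ t(m, p)) vs m ∨ m ∨ p ∨ q ∨ s(p ∨ p ∨ p ∨ p ∨ s(m, p, m), m ∨ m ∨ p ∨ p ∨ p ∨ t(m, q), r(m ∨ q, p ∨ q ∨ q, p ∨ q ∨ q)) ∨ s(t(m ∨ m ∨ p ∨ q ∨ r(p, q, p) ∨ s(q, m, q), m ∨ m ∨ m ∨ p ∨ p ∨ p ∨ q), p, q) ∨ t(m ∨ p ∨ q ∨ r(p, m, q) ∨ r(q, m, q) ∨ s(m, q, m), m ∨ m ∨ p ∨ p ∨ t(m, p))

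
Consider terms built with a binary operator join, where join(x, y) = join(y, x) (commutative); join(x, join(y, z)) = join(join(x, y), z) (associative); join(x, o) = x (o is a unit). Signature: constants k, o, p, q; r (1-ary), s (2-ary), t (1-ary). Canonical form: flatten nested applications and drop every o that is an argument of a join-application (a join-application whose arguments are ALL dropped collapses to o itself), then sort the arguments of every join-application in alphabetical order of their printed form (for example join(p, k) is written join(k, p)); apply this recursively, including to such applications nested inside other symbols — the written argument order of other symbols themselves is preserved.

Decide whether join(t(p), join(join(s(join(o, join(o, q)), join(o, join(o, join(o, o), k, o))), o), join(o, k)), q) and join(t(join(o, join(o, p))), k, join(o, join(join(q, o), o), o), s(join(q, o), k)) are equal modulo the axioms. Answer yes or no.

Left:  join(t(p), join(join(s(join(o, join(o, q)), join(o, join(o, join(o, o), k, o))), o), join(o, k)), q)
  Merge nested applications:  join(t(p), s(join(o, join(o, q)), join(o, join(o, join(o, o), k, o))), o, o, k, q)
  Inside:  s(join(o, join(o, q)), join(o, join(o, join(o, o), k, o)))  →  s(q, k)
  Unit:  drop o (×2)
  Sort arguments:  join(k, q, s(q, k), t(p))
Right:  join(t(join(o, join(o, p))), k, join(o, join(join(q, o), o), o), s(join(q, o), k))
  Un-nest:  join(t(join(o, join(o, p))), k, o, q, o, o, o, s(join(q, o), k))
  Simplify inside:  t(join(o, join(o, p)))  →  t(p)
  Simplify inside:  s(join(q, o), k)  →  s(q, k)
  Units out:  drop o (×4)
  Sort arguments:  join(k, q, s(q, k), t(p))

Answer: yes — both canonical forms are join(k, q, s(q, k), t(p))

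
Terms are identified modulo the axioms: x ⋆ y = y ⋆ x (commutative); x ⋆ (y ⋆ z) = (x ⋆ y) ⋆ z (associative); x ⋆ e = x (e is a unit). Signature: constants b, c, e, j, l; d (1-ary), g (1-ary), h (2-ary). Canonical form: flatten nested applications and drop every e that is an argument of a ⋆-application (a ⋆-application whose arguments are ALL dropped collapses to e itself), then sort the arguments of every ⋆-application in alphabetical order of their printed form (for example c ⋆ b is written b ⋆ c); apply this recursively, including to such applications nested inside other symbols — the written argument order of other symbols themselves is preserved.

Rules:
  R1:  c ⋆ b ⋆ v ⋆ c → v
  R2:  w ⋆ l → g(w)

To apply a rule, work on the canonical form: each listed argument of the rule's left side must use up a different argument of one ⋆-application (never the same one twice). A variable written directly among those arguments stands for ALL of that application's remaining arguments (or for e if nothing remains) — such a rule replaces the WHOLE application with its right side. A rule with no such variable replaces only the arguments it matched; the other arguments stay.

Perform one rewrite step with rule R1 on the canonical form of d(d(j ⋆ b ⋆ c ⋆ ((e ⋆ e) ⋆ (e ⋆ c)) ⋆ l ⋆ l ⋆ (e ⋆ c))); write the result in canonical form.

Answer: d(d(c ⋆ j ⋆ l ⋆ l))

Derivation:
Canonical form:  d(d(b ⋆ c ⋆ c ⋆ c ⋆ j ⋆ l ⋆ l))
R1 matches:  uses b, c, c;  v := c ⋆ j ⋆ l ⋆ l
The variable takes the whole remainder — replace the entire application.
Result:  d(d(c ⋆ j ⋆ l ⋆ l))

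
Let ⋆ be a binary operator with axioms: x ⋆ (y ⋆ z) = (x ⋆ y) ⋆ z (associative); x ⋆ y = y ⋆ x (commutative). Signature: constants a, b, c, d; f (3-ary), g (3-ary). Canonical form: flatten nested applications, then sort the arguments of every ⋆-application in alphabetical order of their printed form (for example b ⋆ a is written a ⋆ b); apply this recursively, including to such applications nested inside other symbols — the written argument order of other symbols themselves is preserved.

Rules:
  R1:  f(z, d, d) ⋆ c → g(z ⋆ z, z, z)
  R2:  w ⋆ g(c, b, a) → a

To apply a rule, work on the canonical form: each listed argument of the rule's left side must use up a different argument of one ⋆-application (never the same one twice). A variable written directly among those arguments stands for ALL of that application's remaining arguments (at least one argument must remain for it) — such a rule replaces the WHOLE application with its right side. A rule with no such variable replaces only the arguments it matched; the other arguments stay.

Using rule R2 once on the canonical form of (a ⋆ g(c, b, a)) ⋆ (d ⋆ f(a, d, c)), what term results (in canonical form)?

Answer: a

Derivation:
Canonical form:  a ⋆ d ⋆ f(a, d, c) ⋆ g(c, b, a)
Apply R2:  consuming g(c, b, a);  w := a ⋆ d ⋆ f(a, d, c)
Every leftover argument binds to the variable; the entire application is replaced.
New term:  a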